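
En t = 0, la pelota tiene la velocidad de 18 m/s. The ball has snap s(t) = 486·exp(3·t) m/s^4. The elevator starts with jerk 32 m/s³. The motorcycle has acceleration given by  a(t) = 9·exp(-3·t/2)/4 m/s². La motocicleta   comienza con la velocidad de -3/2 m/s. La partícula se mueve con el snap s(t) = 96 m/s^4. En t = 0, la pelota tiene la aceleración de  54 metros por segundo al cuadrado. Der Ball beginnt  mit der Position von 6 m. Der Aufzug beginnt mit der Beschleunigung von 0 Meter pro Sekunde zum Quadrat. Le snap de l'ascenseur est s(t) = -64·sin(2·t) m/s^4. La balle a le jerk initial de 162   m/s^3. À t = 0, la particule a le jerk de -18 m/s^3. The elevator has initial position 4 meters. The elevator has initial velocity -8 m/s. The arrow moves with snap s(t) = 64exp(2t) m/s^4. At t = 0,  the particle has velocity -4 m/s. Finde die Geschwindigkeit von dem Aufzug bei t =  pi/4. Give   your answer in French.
Nous devons trouver la primitive de notre équation du snap s(t) = -64·sin(2·t) 3 fois. L'intégrale du snap, avec j(0) = 32, donne le jerk: j(t) = 32·cos(2·t). La primitive du jerk, avec a(0) = 0, donne l'accélération: a(t) = 16·sin(2·t). L'intégrale de l'accélération est la vitesse. En utilisant v(0) = -8, nous obtenons v(t) = -8·cos(2·t). En utilisant v(t) = -8·cos(2·t) et en substituant t = pi/4, nous trouvons v = 0.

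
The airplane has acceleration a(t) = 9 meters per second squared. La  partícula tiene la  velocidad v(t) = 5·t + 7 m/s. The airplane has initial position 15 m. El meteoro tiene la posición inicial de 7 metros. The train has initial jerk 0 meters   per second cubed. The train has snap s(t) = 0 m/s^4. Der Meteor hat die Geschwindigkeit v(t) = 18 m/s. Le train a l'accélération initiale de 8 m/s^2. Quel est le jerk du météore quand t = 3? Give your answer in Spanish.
Debemos derivar nuestra ecuación de la velocidad v(t) = 18 2 veces. Derivando la velocidad, obtenemos la aceleración: a(t) = 0. La derivada de la aceleración da la sacudida: j(t) = 0. Usando j(t) = 0 y sustituyendo t = 3, encontramos j = 0.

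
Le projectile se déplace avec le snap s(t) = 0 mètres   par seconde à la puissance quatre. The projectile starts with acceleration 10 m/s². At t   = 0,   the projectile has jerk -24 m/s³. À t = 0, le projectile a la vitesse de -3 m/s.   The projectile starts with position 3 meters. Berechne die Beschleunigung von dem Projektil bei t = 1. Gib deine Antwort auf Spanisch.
Necesitamos integrar nuestra ecuación del snap s(t) = 0 2 veces. Tomando ∫s(t)dt y aplicando j(0) = -24, encontramos j(t) = -24. La integral de la sacudida es la aceleración. Usando a(0) = 10, obtenemos a(t) = 10 - 24·t. Usando a(t) = 10 - 24·t y sustituyendo t = 1, encontramos a = -14.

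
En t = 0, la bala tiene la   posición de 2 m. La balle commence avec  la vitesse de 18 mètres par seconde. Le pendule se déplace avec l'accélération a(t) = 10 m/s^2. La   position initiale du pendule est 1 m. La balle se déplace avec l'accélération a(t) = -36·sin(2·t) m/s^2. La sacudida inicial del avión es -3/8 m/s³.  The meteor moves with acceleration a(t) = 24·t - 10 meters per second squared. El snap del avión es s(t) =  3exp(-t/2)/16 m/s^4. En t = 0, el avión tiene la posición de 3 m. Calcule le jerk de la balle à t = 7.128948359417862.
Nous devons dériver notre équation de l'accélération a(t) = -36·sin(2·t) 1 fois. La dérivée de l'accélération donne le jerk: j(t) = -72·cos(2·t). De l'équation du jerk j(t) = -72·cos(2·t), nous substituons t = 7.128948359417862 pour obtenir j = 8.67144275505485.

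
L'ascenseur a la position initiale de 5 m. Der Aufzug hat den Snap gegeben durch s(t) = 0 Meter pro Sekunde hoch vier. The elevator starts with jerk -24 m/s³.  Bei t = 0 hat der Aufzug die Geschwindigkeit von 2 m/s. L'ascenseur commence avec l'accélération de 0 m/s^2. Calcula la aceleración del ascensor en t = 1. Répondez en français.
En partant du snap s(t) = 0, nous prenons 2 primitives. La primitive du snap est le jerk. En utilisant j(0) = -24, nous obtenons j(t) = -24. La primitive du jerk est l'accélération. En utilisant a(0) = 0, nous obtenons a(t) = -24·t. De l'équation de l'accélération a(t) = -24·t, nous substituons t = 1 pour obtenir a = -24.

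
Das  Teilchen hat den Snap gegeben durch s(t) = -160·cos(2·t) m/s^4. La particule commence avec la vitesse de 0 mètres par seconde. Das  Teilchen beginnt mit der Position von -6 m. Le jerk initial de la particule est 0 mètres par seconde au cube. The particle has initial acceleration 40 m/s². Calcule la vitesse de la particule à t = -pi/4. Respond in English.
We must find the antiderivative of our snap equation s(t) = -160·cos(2·t) 3 times. Integrating snap and using the initial condition j(0) = 0, we get j(t) = -80·sin(2·t). The integral of jerk, with a(0) = 40, gives acceleration: a(t) = 40·cos(2·t). The integral of acceleration, with v(0) = 0, gives velocity: v(t) = 20·sin(2·t). Using v(t) = 20·sin(2·t) and substituting t = -pi/4, we find v = -20.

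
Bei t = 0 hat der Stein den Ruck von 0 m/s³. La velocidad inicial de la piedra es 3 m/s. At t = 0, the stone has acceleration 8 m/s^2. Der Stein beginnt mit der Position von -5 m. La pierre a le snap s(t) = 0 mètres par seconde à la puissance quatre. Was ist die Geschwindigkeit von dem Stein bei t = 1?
Um dies zu lösen, müssen wir 3 Stammfunktionen unserer Gleichung für den Snap s(t) = 0 finden. Mit ∫s(t)dt und Anwendung von j(0) = 0, finden wir j(t) = 0. Durch Integration von dem Ruck und Verwendung der Anfangsbedingung a(0) = 8, erhalten wir a(t) = 8. Mit ∫a(t)dt und Anwendung von v(0) = 3, finden wir v(t) = 8·t + 3. Wir haben die Geschwindigkeit v(t) = 8·t + 3. Durch Einsetzen von t = 1: v(1) = 11.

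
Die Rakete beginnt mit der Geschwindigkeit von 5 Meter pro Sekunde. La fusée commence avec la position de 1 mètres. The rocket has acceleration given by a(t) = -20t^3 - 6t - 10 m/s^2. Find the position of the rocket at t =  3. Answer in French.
Pour résoudre ceci, nous devons prendre 2 primitives de notre équation de l'accélération a(t) = -20·t^3 - 6·t - 10. En intégrant l'accélération et en utilisant la condition initiale v(0) = 5, nous obtenons v(t) = -5·t^4 - 3·t^2 - 10·t + 5. L'intégrale de la vitesse est la position. En utilisant x(0) = 1, nous obtenons x(t) = -t^5 - t^3 - 5·t^2 + 5·t + 1. De l'équation de la position x(t) = -t^5 - t^3 - 5·t^2 + 5·t + 1, nous substituons t = 3 pour obtenir x = -299.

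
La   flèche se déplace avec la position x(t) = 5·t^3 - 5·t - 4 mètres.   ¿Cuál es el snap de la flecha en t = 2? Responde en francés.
Pour résoudre ceci, nous devons prendre 4 dérivées de notre équation de la position x(t) = 5·t^3 - 5·t - 4. En prenant d/dt de x(t), nous trouvons v(t) = 15·t^2 - 5. En dérivant la vitesse, nous obtenons l'accélération: a(t) = 30·t. En prenant d/dt de a(t), nous trouvons j(t) = 30. En prenant d/dt de j(t), nous trouvons s(t) = 0. Nous avons le snap s(t) = 0. En substituant t = 2: s(2) = 0.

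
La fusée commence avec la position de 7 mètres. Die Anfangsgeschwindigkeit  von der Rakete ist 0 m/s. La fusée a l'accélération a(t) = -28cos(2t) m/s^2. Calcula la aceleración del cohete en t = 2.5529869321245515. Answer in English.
Using a(t) = -28·cos(2·t) and substituting t = 2.5529869321245515, we find a = -10.7380463851752.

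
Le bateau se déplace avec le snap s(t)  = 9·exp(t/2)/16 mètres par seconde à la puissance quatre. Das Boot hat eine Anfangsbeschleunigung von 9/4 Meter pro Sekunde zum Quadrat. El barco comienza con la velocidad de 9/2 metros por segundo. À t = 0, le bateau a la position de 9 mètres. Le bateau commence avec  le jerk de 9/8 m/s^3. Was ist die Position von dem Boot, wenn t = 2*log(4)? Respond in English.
To find the answer, we compute 4 integrals of s(t) = 9·exp(t/2)/16. Integrating snap and using the initial condition j(0) = 9/8, we get j(t) = 9·exp(t/2)/8. Taking ∫j(t)dt and applying a(0) = 9/4, we find a(t) = 9·exp(t/2)/4. The integral of acceleration, with v(0) = 9/2, gives velocity: v(t) = 9·exp(t/2)/2. Finding the antiderivative of v(t) and using x(0) = 9: x(t) = 9·exp(t/2). From the given position equation x(t) = 9·exp(t/2), we substitute t = 2*log(4) to get x = 36.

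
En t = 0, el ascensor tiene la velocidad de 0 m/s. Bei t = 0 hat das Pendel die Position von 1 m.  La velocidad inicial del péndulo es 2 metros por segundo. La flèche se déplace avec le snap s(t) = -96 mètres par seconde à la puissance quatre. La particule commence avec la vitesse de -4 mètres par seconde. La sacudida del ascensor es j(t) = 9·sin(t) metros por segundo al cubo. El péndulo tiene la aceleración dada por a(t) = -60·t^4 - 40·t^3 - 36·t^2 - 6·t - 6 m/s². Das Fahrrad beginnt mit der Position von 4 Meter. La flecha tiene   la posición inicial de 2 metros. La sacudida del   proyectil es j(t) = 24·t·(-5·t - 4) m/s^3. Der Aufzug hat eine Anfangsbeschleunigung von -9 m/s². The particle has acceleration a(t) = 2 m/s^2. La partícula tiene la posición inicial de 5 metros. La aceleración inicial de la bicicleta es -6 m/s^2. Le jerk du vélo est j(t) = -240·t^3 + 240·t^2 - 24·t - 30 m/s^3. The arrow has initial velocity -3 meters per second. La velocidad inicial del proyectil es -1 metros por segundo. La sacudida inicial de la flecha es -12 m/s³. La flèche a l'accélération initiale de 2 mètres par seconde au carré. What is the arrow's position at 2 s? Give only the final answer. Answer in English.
At t = 2, x = -80.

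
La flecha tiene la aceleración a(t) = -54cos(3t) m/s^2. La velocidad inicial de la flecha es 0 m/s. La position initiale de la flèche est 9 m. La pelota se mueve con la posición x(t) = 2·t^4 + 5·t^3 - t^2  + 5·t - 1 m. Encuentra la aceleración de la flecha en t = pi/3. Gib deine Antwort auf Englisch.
We have acceleration a(t) = -54·cos(3·t). Substituting t = pi/3: a(pi/3) = 54.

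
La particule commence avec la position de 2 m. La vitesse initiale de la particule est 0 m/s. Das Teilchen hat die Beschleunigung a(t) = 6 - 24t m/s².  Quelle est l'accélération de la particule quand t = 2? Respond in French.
Nous avons l'accélération a(t) = 6 - 24·t. En substituant t = 2: a(2) = -42.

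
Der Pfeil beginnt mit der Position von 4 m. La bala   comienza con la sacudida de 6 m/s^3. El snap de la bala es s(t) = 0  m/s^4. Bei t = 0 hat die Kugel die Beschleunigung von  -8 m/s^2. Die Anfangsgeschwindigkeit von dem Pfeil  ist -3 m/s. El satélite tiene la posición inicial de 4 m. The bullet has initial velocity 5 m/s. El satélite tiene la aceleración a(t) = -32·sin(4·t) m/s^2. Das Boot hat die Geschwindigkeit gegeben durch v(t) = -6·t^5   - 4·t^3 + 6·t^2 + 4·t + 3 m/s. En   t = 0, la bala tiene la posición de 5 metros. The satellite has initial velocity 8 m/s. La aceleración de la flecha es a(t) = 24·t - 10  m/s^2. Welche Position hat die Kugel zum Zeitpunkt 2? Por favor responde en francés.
Nous devons intégrer notre équation du snap s(t) = 0 4 fois. La primitive du snap est le jerk. En utilisant j(0) = 6, nous obtenons j(t) = 6. En intégrant le jerk et en utilisant la condition initiale a(0) = -8, nous obtenons a(t) = 6·t - 8. La primitive de l'accélération, avec v(0) = 5, donne la vitesse: v(t) = 3·t^2 - 8·t + 5. En prenant ∫v(t)dt et en appliquant x(0) = 5, nous trouvons x(t) = t^3 - 4·t^2 + 5·t + 5. Nous avons la position x(t) = t^3 - 4·t^2 + 5·t + 5. En substituant t = 2: x(2) = 7.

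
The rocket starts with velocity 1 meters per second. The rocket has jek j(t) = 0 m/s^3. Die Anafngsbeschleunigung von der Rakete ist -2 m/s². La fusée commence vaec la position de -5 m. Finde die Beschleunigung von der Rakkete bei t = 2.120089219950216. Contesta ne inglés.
We need to integrate our jerk equation j(t) = 0 1 time. The integral of jerk, with a(0) = -2, gives acceleration: a(t) = -2. From the given acceleration equation a(t) = -2, we substitute t = 2.120089219950216 to get a = -2.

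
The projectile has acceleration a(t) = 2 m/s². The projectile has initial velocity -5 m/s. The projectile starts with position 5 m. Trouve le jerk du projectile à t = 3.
Pour résoudre ceci, nous devons prendre 1 dérivée de notre équation de l'accélération a(t) = 2. En dérivant l'accélération, nous obtenons le jerk: j(t) = 0. Nous avons le jerk j(t) = 0. En substituant t = 3: j(3) = 0.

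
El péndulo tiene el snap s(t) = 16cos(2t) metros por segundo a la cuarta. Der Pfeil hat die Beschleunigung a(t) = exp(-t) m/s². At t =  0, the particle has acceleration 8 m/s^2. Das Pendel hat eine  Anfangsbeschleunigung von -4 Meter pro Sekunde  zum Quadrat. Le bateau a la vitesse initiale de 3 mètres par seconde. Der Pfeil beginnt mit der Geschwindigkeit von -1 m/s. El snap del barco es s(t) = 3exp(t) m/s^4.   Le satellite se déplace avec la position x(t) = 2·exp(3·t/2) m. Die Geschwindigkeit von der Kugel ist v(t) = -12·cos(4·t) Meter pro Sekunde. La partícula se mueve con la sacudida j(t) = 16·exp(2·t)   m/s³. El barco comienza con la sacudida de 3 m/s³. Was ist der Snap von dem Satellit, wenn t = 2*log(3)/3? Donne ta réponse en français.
En partant de la position x(t) = 2·exp(3·t/2), nous prenons 4 dérivées. En prenant d/dt de x(t), nous trouvons v(t) = 3·exp(3·t/2). La dérivée de la vitesse donne l'accélération: a(t) = 9·exp(3·t/2)/2. En prenant d/dt de a(t), nous trouvons j(t) = 27·exp(3·t/2)/4. La dérivée du jerk donne le snap: s(t) = 81·exp(3·t/2)/8. En utilisant s(t) = 81·exp(3·t/2)/8 et en substituant t = 2*log(3)/3, nous trouvons s = 243/8.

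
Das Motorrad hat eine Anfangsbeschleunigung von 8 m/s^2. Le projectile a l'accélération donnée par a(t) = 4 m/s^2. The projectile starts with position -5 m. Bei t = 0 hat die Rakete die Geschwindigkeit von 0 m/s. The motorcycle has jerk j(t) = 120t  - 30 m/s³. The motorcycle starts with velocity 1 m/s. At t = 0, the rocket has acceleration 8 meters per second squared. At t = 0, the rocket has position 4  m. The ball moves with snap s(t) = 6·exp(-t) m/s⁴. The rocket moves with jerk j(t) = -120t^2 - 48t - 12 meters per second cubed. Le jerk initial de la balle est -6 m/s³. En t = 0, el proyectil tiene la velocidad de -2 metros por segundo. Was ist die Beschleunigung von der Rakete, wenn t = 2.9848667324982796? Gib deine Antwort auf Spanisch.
Necesitamos integrar nuestra ecuación de la sacudida j(t) = -120·t^2 - 48·t - 12 1 vez. La antiderivada de la sacudida, con a(0) = 8, da la aceleración: a(t) = -40·t^3 - 24·t^2 - 12·t + 8. Tenemos la aceleración a(t) = -40·t^3 - 24·t^2 - 12·t + 8. Sustituyendo t = 2.9848667324982796: a(2.9848667324982796) = -1305.38308479913.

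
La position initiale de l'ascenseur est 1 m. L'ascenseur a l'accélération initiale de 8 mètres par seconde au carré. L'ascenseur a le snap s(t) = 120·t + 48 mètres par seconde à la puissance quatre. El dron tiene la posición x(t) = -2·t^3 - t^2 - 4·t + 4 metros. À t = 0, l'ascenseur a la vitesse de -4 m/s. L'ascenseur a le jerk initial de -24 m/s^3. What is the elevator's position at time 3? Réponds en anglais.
To solve this, we need to take 4 integrals of our snap equation s(t) = 120·t + 48. Integrating snap and using the initial condition j(0) = -24, we get j(t) = 60·t^2 + 48·t - 24. The antiderivative of jerk, with a(0) = 8, gives acceleration: a(t) = 20·t^3 + 24·t^2 - 24·t + 8. The integral of acceleration is velocity. Using v(0) = -4, we get v(t) = 5·t^4 + 8·t^3 - 12·t^2 + 8·t - 4. The integral of velocity, with x(0) = 1, gives position: x(t) = t^5 + 2·t^4 - 4·t^3 + 4·t^2 - 4·t + 1. We have position x(t) = t^5 + 2·t^4 - 4·t^3 + 4·t^2 - 4·t + 1. Substituting t = 3: x(3) = 322.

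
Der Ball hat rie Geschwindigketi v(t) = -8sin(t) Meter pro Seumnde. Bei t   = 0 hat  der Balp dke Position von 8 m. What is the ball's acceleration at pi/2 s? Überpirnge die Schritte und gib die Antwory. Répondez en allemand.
a(pi/2) = 0.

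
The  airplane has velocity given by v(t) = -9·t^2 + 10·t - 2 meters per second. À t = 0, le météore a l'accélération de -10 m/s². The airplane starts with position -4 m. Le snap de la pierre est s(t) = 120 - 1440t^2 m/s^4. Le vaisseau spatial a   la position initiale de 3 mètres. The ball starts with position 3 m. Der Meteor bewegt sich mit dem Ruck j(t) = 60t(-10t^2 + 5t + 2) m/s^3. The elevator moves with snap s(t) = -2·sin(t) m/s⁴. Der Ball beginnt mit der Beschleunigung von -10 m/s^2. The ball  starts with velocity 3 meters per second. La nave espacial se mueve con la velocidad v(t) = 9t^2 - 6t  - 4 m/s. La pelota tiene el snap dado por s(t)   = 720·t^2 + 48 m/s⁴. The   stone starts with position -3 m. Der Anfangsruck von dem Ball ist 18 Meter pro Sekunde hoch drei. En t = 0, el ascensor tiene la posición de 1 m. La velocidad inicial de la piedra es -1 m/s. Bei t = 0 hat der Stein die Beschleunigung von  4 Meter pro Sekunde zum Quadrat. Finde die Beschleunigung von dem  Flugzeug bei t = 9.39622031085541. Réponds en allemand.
Um dies zu lösen, müssen wir 1 Ableitung unserer Gleichung für die Geschwindigkeit v(t) = -9·t^2 + 10·t - 2 nehmen. Durch Ableiten von der Geschwindigkeit erhalten wir die Beschleunigung: a(t) = 10 - 18·t. Mit a(t) = 10 - 18·t und Einsetzen von t = 9.39622031085541, finden wir a = -159.131965595397.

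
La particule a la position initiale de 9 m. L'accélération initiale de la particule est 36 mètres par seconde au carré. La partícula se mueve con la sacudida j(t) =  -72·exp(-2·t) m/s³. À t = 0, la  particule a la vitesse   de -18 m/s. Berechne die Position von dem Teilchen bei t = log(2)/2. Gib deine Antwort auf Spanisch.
Partiendo de la sacudida j(t) = -72·exp(-2·t), tomamos 3 antiderivadas. La antiderivada de la sacudida es la aceleración. Usando a(0) = 36, obtenemos a(t) = 36·exp(-2·t). La integral de la aceleración es la velocidad. Usando v(0) = -18, obtenemos v(t) = -18·exp(-2·t). Tomando ∫v(t)dt y aplicando x(0) = 9, encontramos x(t) = 9·exp(-2·t). Usando x(t) = 9·exp(-2·t) y sustituyendo t = log(2)/2, encontramos x = 9/2.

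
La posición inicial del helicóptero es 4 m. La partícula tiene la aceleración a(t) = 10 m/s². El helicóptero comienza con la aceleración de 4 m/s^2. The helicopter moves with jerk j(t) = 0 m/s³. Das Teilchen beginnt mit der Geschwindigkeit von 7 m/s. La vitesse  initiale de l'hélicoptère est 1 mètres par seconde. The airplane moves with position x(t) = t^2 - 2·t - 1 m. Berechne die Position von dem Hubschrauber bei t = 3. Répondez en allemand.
Ausgehend von dem Ruck j(t) = 0, nehmen wir 3 Integrale. Durch Integration von dem Ruck und Verwendung der Anfangsbedingung a(0) = 4, erhalten wir a(t) = 4. Mit ∫a(t)dt und Anwendung von v(0) = 1, finden wir v(t) = 4·t + 1. Die Stammfunktion von der Geschwindigkeit, mit x(0) = 4, ergibt die Position: x(t) = 2·t^2 + t + 4. Wir haben die Position x(t) = 2·t^2 + t + 4. Durch Einsetzen von t = 3: x(3) = 25.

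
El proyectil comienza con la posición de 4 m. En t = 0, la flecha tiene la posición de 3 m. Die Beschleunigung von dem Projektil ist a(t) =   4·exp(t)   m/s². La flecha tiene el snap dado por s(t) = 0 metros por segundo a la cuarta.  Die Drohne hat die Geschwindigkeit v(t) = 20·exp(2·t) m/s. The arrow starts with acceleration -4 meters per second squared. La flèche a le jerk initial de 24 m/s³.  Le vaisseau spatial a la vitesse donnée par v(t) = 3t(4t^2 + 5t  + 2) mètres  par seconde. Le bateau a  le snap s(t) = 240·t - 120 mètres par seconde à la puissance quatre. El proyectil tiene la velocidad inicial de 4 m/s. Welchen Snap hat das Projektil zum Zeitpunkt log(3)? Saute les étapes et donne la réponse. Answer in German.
Die Antwort ist 12.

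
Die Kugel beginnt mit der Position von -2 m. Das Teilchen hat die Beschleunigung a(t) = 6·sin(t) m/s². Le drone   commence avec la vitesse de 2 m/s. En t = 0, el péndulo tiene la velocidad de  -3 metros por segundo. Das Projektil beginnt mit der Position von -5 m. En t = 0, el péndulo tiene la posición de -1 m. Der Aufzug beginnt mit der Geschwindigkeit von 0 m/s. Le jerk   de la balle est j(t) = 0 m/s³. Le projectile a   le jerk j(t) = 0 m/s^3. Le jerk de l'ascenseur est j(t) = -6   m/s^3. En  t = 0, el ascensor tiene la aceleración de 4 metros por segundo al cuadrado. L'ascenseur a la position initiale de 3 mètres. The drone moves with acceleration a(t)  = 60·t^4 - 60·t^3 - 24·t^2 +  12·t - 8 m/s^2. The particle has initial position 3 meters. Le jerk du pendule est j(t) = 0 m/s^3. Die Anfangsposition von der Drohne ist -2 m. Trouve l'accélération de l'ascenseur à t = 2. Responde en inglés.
To find the answer, we compute 1 antiderivative of j(t) = -6. The integral of jerk is acceleration. Using a(0) = 4, we get a(t) = 4 - 6·t. We have acceleration a(t) = 4 - 6·t. Substituting t = 2: a(2) = -8.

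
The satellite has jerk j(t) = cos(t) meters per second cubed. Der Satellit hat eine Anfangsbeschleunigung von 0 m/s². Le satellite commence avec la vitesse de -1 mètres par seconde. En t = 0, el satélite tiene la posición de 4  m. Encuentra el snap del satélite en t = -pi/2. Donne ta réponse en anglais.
We must differentiate our jerk equation j(t) = cos(t) 1 time. The derivative of jerk gives snap: s(t) = -sin(t). From the given snap equation s(t) = -sin(t), we substitute t = -pi/2 to get s = 1.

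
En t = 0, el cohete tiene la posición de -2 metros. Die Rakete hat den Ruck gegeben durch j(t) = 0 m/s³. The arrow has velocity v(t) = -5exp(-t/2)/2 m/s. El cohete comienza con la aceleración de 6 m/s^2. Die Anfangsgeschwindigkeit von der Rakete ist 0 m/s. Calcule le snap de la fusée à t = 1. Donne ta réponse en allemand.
Ausgehend von dem Ruck j(t) = 0, nehmen wir 1 Ableitung. Durch Ableiten von dem Ruck erhalten wir den Snap: s(t) = 0. Aus der Gleichung für den Snap s(t) = 0, setzen wir t = 1 ein und erhalten s = 0.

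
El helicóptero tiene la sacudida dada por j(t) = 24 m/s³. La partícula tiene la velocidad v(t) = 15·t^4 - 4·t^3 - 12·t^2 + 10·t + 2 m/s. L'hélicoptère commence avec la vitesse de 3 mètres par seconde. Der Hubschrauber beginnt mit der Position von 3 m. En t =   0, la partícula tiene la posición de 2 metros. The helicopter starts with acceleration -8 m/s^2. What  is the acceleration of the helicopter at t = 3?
To solve this, we need to take 1 integral of our jerk equation j(t) = 24. Taking ∫j(t)dt and applying a(0) = -8, we find a(t) = 24·t - 8. Using a(t) = 24·t - 8 and substituting t = 3, we find a = 64.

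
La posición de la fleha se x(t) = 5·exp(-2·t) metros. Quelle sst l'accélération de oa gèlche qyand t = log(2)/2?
Pour résoudre ceci, nous devons prendre 2 dérivées de notre équation de la position x(t) = 5·exp(-2·t). En dérivant la position, nous obtenons la vitesse: v(t) = -10·exp(-2·t). En dérivant la vitesse, nous obtenons l'accélération: a(t) = 20·exp(-2·t). Nous avons l'accélération a(t) = 20·exp(-2·t). En substituant t = log(2)/2: a(log(2)/2) = 10.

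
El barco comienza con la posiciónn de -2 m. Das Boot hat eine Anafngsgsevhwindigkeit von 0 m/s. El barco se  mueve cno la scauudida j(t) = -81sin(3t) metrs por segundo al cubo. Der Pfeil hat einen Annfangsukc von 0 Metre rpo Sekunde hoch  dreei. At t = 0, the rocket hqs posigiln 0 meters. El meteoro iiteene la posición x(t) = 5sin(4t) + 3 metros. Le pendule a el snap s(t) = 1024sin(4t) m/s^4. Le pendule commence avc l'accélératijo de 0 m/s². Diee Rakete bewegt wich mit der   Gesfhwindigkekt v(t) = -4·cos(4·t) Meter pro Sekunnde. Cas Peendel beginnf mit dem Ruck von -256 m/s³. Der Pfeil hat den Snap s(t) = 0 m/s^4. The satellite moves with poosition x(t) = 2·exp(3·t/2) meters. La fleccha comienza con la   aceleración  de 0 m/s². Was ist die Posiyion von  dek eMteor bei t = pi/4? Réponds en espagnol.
Usando x(t) = 5·sin(4·t) + 3 y sustituyendo t = pi/4, encontramos x = 3.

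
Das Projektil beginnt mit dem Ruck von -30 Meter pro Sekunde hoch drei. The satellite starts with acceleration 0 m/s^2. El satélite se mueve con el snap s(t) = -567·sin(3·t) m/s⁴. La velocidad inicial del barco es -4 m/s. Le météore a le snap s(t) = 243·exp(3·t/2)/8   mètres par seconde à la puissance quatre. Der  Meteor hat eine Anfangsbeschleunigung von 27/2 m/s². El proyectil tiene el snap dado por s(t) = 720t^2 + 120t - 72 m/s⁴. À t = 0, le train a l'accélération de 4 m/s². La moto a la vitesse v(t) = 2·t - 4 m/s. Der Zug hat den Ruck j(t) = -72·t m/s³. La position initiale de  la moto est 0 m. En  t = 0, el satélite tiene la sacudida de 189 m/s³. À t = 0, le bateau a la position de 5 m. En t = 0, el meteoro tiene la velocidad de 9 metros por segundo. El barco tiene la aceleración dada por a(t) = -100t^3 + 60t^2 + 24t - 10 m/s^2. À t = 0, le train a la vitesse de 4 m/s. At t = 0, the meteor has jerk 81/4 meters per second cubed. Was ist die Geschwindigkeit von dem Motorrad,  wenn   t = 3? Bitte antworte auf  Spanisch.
Usando v(t) = 2·t - 4 y sustituyendo t = 3, encontramos v = 2.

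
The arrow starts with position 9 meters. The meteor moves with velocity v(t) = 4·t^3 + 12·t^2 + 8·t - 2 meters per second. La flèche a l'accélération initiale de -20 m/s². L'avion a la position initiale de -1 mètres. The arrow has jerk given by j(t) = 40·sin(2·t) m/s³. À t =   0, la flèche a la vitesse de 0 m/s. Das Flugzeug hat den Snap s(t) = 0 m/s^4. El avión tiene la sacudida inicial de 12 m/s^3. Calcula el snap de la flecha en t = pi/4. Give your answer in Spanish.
Debemos derivar nuestra ecuación de la sacudida j(t) = 40·sin(2·t) 1 vez. Tomando d/dt de j(t), encontramos s(t) = 80·cos(2·t). Tenemos el snap s(t) = 80·cos(2·t). Sustituyendo t = pi/4: s(pi/4) = 0.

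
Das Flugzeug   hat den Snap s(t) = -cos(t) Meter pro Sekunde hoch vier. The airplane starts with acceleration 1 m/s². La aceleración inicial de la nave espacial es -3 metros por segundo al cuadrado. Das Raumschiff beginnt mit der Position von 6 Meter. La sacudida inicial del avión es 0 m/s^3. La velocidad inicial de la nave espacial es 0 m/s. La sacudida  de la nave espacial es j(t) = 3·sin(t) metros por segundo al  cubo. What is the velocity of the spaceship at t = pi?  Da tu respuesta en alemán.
Wir müssen unsere Gleichung für den Ruck j(t) = 3·sin(t) 2-mal integrieren. Das Integral von dem Ruck ist die Beschleunigung. Mit a(0) = -3 erhalten wir a(t) = -3·cos(t). Das Integral von der Beschleunigung, mit v(0) = 0, ergibt die Geschwindigkeit: v(t) = -3·sin(t). Aus der Gleichung für die Geschwindigkeit v(t) = -3·sin(t), setzen wir t = pi ein und erhalten v = 0.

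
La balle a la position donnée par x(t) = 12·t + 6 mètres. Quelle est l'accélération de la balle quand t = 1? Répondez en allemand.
Ausgehend von der Position x(t) = 12·t + 6, nehmen wir 2 Ableitungen. Mit d/dt von x(t) finden wir v(t) = 12. Durch Ableiten von der Geschwindigkeit erhalten wir die Beschleunigung: a(t) = 0. Mit a(t) = 0 und Einsetzen von t = 1, finden wir a = 0.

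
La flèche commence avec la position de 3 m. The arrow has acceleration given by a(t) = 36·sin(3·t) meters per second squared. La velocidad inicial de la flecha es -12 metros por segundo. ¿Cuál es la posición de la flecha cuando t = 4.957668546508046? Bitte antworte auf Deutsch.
Um dies zu lösen, müssen wir 2 Stammfunktionen unserer Gleichung für die Beschleunigung a(t) = 36·sin(3·t) finden. Das Integral von der Beschleunigung, mit v(0) = -12, ergibt die Geschwindigkeit: v(t) = -12·cos(3·t). Das Integral von der Geschwindigkeit, mit x(0) = 3, ergibt die Position: x(t) = 3 - 4·sin(3·t). Aus der Gleichung für die Position x(t) = 3 - 4·sin(3·t), setzen wir t = 4.957668546508046 ein und erhalten x = 0.0349277111742650.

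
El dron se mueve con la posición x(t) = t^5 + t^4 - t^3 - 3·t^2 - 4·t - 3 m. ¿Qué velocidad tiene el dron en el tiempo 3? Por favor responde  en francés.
Pour résoudre ceci, nous devons prendre 1 dérivée de notre équation de la position x(t) = t^5 + t^4 - t^3 - 3·t^2 - 4·t - 3. La dérivée de la position donne la vitesse: v(t) = 5·t^4 + 4·t^3 - 3·t^2 - 6·t - 4. De l'équation de la vitesse v(t) = 5·t^4 + 4·t^3 - 3·t^2 - 6·t - 4, nous substituons t = 3 pour obtenir v = 464.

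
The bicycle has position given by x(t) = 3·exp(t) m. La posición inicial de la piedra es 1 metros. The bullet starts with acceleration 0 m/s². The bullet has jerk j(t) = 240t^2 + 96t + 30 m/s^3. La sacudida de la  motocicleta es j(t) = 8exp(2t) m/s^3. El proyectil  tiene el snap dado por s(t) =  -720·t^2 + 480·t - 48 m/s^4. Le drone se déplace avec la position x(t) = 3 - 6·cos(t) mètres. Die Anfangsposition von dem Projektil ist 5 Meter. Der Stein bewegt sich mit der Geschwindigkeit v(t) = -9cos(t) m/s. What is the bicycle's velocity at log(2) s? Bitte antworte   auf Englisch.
Starting from position x(t) = 3·exp(t), we take 1 derivative. The derivative of position gives velocity: v(t) = 3·exp(t). We have velocity v(t) = 3·exp(t). Substituting t = log(2): v(log(2)) = 6.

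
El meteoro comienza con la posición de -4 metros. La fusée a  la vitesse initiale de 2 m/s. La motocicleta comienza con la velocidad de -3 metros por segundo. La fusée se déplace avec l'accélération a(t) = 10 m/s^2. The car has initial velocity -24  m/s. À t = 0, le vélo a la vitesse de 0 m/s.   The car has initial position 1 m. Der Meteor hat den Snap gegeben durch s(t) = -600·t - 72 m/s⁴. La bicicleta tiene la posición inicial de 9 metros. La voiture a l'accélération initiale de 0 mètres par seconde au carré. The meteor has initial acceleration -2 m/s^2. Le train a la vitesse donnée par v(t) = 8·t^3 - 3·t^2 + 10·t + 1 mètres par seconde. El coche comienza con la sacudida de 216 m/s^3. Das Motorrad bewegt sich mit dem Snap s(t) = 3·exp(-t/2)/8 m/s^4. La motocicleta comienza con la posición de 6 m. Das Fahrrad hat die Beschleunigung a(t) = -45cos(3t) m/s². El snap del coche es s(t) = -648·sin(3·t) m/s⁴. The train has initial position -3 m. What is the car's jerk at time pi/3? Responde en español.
Necesitamos integrar nuestra ecuación del snap s(t) = -648·sin(3·t) 1 vez. La antiderivada del snap es la sacudida. Usando j(0) = 216, obtenemos j(t) = 216·cos(3·t). Tenemos la sacudida j(t) = 216·cos(3·t). Sustituyendo t = pi/3: j(pi/3) = -216.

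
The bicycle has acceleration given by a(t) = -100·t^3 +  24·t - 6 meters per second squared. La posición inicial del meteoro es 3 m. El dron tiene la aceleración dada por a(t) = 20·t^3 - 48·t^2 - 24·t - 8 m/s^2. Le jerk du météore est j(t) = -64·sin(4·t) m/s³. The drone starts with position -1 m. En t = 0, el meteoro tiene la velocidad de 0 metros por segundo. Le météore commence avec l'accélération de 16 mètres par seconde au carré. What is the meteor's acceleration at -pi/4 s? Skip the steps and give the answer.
The answer is -16.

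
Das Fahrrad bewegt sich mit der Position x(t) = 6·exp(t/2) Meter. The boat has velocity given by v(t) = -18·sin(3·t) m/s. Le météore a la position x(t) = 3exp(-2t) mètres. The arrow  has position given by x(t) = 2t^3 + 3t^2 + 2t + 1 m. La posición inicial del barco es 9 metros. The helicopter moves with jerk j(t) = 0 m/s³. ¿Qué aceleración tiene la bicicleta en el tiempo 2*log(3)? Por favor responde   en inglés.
We must differentiate our position equation x(t) = 6·exp(t/2) 2 times. The derivative of position gives velocity: v(t) = 3·exp(t/2). Differentiating velocity, we get acceleration: a(t) = 3·exp(t/2)/2. We have acceleration a(t) = 3·exp(t/2)/2. Substituting t = 2*log(3): a(2*log(3)) = 9/2.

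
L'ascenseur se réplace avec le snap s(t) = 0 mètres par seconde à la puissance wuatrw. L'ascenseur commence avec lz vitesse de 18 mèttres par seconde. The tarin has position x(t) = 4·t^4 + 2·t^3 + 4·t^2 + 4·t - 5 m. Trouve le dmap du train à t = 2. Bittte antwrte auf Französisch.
Pour résoudre ceci, nous devons prendre 4 dérivées de notre équation de la position x(t) = 4·t^4 + 2·t^3 + 4·t^2 + 4·t - 5. En prenant d/dt de x(t), nous trouvons v(t) = 16·t^3 + 6·t^2 + 8·t + 4. En prenant d/dt de v(t), nous trouvons a(t) = 48·t^2 + 12·t + 8. En prenant d/dt de a(t), nous trouvons j(t) = 96·t + 12. La dérivée du jerk donne le snap: s(t) = 96. En utilisant s(t) = 96 et en substituant t = 2, nous trouvons s = 96.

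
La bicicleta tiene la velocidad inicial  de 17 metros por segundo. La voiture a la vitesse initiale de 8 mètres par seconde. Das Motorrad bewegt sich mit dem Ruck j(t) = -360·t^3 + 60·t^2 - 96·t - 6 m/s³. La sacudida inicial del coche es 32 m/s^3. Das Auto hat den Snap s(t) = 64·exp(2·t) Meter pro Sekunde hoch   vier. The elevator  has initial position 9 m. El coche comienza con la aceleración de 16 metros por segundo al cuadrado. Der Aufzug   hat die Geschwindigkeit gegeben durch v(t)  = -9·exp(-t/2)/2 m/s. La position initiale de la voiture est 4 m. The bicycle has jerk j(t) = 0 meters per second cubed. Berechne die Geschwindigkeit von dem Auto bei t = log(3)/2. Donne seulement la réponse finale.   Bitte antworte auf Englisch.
At t = log(3)/2, v = 24.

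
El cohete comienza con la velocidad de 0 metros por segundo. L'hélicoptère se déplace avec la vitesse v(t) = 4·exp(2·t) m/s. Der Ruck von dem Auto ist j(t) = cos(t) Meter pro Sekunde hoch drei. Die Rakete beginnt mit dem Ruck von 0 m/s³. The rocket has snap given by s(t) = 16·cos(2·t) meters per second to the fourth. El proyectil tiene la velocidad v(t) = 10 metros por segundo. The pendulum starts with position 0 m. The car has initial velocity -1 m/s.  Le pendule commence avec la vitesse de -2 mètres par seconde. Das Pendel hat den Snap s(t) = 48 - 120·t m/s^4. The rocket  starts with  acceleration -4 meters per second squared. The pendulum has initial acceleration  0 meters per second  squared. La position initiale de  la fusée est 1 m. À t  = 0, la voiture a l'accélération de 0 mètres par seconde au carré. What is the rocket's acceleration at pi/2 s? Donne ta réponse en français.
En partant du snap s(t) = 16·cos(2·t), nous prenons 2 intégrales. En prenant ∫s(t)dt et en appliquant j(0) = 0, nous trouvons j(t) = 8·sin(2·t). En intégrant le jerk et en utilisant la condition initiale a(0) = -4, nous obtenons a(t) = -4·cos(2·t). En utilisant a(t) = -4·cos(2·t) et en substituant t = pi/2, nous trouvons a = 4.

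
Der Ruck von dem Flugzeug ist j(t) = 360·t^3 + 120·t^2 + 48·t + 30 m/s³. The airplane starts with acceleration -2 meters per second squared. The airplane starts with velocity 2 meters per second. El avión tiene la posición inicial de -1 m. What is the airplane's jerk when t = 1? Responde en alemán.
Aus der Gleichung für den Ruck j(t) = 360·t^3 + 120·t^2 + 48·t + 30, setzen wir t = 1 ein und erhalten j = 558.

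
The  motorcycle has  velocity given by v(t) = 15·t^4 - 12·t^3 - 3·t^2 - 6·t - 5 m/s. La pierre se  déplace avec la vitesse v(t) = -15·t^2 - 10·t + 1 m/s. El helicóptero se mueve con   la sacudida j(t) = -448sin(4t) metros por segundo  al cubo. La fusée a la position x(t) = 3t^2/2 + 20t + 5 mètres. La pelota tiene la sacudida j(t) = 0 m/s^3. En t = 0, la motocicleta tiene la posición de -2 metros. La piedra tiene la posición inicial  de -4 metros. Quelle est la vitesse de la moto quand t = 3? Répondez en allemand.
Mit v(t) = 15·t^4 - 12·t^3 - 3·t^2 - 6·t - 5 und Einsetzen von t = 3, finden wir v = 841.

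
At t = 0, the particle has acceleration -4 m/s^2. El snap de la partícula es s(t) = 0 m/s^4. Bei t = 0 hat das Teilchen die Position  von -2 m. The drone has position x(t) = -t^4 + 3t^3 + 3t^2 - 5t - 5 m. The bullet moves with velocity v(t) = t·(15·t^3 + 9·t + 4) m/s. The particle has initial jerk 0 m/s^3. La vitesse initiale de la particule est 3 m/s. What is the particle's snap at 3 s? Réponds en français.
De l'équation du snap s(t) = 0, nous substituons t = 3 pour obtenir s = 0.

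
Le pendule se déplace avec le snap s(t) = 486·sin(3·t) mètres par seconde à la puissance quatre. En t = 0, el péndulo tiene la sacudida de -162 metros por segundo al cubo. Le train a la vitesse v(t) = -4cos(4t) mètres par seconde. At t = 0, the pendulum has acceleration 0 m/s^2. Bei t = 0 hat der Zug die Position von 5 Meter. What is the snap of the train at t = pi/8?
Starting from velocity v(t) = -4·cos(4·t), we take 3 derivatives. Differentiating velocity, we get acceleration: a(t) = 16·sin(4·t). Differentiating acceleration, we get jerk: j(t) = 64·cos(4·t). Taking d/dt of j(t), we find s(t) = -256·sin(4·t). We have snap s(t) = -256·sin(4·t). Substituting t = pi/8: s(pi/8) = -256.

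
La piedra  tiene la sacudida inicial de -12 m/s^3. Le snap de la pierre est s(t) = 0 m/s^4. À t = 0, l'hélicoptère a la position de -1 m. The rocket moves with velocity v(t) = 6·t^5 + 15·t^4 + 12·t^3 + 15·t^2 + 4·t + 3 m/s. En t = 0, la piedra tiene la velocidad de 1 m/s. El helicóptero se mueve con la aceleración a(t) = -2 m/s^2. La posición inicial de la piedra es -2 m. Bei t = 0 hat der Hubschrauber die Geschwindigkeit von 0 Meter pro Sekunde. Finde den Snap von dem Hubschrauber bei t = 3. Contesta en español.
Partiendo de la aceleración a(t) = -2, tomamos 2 derivadas. La derivada de la aceleración da la sacudida: j(t) = 0. Derivando la sacudida, obtenemos el snap: s(t) = 0. De la ecuación del snap s(t) = 0, sustituimos t = 3 para obtener s = 0.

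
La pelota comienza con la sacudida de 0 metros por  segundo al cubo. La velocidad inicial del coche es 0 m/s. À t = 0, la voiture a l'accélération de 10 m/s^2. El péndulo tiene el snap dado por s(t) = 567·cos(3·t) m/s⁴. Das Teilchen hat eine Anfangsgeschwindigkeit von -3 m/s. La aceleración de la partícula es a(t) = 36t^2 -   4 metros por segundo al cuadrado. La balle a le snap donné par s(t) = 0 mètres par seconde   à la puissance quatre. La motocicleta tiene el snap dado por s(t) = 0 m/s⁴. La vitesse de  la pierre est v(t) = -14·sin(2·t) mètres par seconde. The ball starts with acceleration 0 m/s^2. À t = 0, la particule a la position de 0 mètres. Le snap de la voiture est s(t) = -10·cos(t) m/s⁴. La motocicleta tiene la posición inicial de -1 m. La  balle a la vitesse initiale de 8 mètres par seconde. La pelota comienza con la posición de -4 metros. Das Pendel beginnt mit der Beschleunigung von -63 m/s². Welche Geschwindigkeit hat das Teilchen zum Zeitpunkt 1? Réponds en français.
Nous devons intégrer notre équation de l'accélération a(t) = 36·t^2 - 4 1 fois. En intégrant l'accélération et en utilisant la condition initiale v(0) = -3, nous obtenons v(t) = 12·t^3 - 4·t - 3. De l'équation de la vitesse v(t) = 12·t^3 - 4·t - 3, nous substituons t = 1 pour obtenir v = 5.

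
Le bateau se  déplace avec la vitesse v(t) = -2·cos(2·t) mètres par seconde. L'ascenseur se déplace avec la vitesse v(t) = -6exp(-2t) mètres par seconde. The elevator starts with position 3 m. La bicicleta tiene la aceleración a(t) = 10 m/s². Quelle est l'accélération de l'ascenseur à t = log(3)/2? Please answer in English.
To solve this, we need to take 1 derivative of our velocity equation v(t) = -6·exp(-2·t). Taking d/dt of v(t), we find a(t) = 12·exp(-2·t). Using a(t) = 12·exp(-2·t) and substituting t = log(3)/2, we find a = 4.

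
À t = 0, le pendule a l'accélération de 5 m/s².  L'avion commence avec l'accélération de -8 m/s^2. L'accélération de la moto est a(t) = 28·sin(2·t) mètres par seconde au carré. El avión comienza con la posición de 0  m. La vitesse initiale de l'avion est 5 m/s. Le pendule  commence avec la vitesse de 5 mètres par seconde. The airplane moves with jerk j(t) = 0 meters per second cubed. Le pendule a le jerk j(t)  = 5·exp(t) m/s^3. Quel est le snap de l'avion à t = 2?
Pour résoudre ceci, nous devons prendre 1 dérivée de notre équation du jerk j(t) = 0. La dérivée du jerk donne le snap: s(t) = 0. Nous avons le snap s(t) = 0. En substituant t = 2: s(2) = 0.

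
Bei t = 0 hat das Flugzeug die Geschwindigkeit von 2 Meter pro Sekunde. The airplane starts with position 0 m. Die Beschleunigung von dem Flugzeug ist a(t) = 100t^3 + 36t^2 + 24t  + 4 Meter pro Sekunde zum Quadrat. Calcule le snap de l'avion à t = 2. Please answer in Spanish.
Debemos derivar nuestra ecuación de la aceleración a(t) = 100·t^3 + 36·t^2 + 24·t + 4 2 veces. Derivando la aceleración, obtenemos la sacudida: j(t) = 300·t^2 + 72·t + 24. Derivando la sacudida, obtenemos el snap: s(t) = 600·t + 72. De la ecuación del snap s(t) = 600·t + 72, sustituimos t = 2 para obtener s = 1272.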